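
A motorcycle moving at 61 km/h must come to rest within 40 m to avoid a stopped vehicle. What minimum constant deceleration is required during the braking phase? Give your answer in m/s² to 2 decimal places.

61 km/h ÷ 3.6 = 16.9444 m/s.
v² = 2a·d ⇒ a = v²/(2d) = 16.9444² / (2 × 40.000) = 287.113 / 80.000 = 3.5889 m/s².

Required deceleration ≈ 3.59 m/s²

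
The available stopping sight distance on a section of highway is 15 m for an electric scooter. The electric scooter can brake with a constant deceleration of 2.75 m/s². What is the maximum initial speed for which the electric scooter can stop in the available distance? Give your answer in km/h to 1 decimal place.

Maximum speed ≈ 32.7 km/h

v²/(2a) = d ⇒ v = √(2 × 2.750 × 15) = √82.50 = 9.0830 m/s.
9.0830 m/s × 3.6 = 32.699 km/h.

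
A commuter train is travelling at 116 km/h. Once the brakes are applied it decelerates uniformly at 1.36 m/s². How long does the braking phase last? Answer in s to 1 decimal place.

Braking time ≈ 23.7 s

116 km/h ÷ 3.6 = 32.2222 m/s.
Braking time = v/a = 32.2222 / 1.360 = 23.693 s.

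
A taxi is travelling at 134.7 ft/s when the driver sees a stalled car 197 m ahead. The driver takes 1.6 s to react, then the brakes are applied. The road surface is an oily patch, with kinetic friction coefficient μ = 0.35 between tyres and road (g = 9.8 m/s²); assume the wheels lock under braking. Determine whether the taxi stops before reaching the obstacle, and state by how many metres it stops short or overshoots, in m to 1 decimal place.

134.7 ft/s × 0.3048 = 41.0566 m/s.
a = μg = 0.35 × 9.8 = 3.430 m/s².
Reaction distance = 41.0566 × 1.6 = 65.691 m.
Braking distance = v²/(2a) = 1685.644 / 6.860 = 245.721 m.
Total stopping distance = 65.691 + 245.721 = 311.412 m, vs 197 m available — it cannot stop in time and overshoots by 311.412 − 197 = 114.412 m.

No — it overshoots by 114.4 m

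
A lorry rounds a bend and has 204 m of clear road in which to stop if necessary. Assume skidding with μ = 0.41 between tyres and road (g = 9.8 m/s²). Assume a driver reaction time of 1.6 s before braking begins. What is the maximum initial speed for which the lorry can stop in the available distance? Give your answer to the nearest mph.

a = μg = 0.41 × 9.8 = 4.018 m/s².
Stopping distance: v·t_r + v²/(2a) = 204 with t_r = 1.6 s and a = 4.018 m/s².
So v² + 12.858 v − 1639.34 = 0.
Positive root: v = −a·t_r + √((a·t_r)² + 2a·d) = −6.429 + √(41.332 + 1639.34) = 34.5670 m/s.
34.5670 m/s ÷ 0.44704 = 77.324 mph.

Maximum speed ≈ 77 mph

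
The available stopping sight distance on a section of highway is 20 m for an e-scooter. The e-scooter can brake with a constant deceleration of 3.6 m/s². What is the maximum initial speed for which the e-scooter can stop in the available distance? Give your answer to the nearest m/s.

v²/(2a) = d ⇒ v = √(2 × 3.600 × 20) = √144.00 = 12.0000 m/s.

Maximum speed ≈ 12 m/s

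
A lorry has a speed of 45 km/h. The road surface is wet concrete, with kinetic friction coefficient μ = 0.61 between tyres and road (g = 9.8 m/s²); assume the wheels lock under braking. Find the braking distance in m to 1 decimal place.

45 km/h ÷ 3.6 = 12.5000 m/s.
a = μg = 0.61 × 9.8 = 5.978 m/s².
Braking distance = v²/(2a) = 12.5000² / (2 × 5.978) = 156.250 / 11.956 = 13.069 m.

Braking distance ≈ 13.1 m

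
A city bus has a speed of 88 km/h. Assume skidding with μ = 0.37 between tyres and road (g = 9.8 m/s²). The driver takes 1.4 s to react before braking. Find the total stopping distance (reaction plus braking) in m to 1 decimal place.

88 km/h ÷ 3.6 = 24.4444 m/s.
a = μg = 0.37 × 9.8 = 3.626 m/s².
Reaction distance = v·t_r = 24.4444 × 1.4 = 34.222 m.
Braking distance = v²/(2a) = 24.4444² / (2 × 3.626) = 597.529 / 7.252 = 82.395 m.
Total = 34.222 + 82.395 = 116.617 m.

Total stopping distance ≈ 116.6 m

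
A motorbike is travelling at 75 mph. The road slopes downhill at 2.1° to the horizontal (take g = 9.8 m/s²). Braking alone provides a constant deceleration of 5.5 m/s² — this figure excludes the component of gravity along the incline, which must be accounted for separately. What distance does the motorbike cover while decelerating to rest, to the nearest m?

Braking distance ≈ 109 m

75 mph × 0.44704 = 33.5280 m/s.
Gravity along the downhill slope reduces the braking deceleration: a_eff = 5.500 − 9.8·sin 2.1° = 5.500 − 0.359 = 5.141 m/s².
Braking distance = v²/(2a) = 33.5280² / (2 × 5.141) = 1124.127 / 10.282 = 109.330 m.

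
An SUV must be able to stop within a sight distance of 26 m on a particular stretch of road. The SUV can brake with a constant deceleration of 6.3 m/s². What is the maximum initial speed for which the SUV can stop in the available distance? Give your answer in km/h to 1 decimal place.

v²/(2a) = d ⇒ v = √(2 × 6.300 × 26) = √327.60 = 18.0997 m/s.
18.0997 m/s × 3.6 = 65.159 km/h.

Maximum speed ≈ 65.2 km/h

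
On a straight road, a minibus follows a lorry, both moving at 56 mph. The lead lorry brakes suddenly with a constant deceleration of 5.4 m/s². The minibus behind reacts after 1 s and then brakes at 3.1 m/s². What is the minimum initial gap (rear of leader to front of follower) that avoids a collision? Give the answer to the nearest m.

56 mph × 0.44704 = 25.0342 m/s.
Leader travels v²/(2a_L) = 626.711 / 10.800 = 58.029 m before stopping.
Follower covers v·t_r = 25.0342 × 1 = 25.034 m while reacting, then v²/(2a_F) = 626.711 / 6.200 = 101.082 m while braking, for a total of 25.034 + 101.082 = 126.116 m.
Since a_F ≤ a_L and the follower starts braking later, the follower is never slower than the leader, so the closest approach is when both have stopped.
Minimum gap = 126.116 − 58.029 = 68.087 m.

Minimum gap ≈ 68 m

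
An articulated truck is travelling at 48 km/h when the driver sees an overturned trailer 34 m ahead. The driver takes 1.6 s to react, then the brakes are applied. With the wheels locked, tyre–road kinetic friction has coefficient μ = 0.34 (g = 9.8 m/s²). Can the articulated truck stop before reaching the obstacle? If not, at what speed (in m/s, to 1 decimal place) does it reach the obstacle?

48 km/h ÷ 3.6 = 13.3333 m/s.
a = μg = 0.34 × 9.8 = 3.332 m/s².
Reaction distance = 13.3333 × 1.6 = 21.333 m.
Braking distance needed to stop: v²/(2a) = 177.777 / 6.664 = 26.677 m, so total needed = 21.333 + 26.677 = 48.010 m > 34 m — it cannot stop.
Distance remaining when braking begins: 34 − 21.333 = 12.667 m.
v² = v₀² − 2a·d = 177.777 − 2 × 3.332 × 12.667 = 93.364 m²/s².
v = √93.364 = 9.663 m/s.

No — it strikes the obstacle at 9.7 m/s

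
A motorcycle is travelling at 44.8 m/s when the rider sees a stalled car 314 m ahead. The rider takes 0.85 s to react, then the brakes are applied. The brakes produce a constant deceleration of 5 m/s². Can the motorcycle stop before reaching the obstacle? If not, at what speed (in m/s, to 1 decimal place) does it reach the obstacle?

Reaction distance = 44.8000 × 0.85 = 38.080 m.
Braking distance = v²/(2a) = 2007.040 / 10.000 = 200.704 m.
Total stopping distance = 38.080 + 200.704 = 238.784 m, vs 314 m available — it stops with 314 − 238.784 = 75.216 m to spare.

Yes — it stops about 75.2 m short of the obstacle, so it never reaches it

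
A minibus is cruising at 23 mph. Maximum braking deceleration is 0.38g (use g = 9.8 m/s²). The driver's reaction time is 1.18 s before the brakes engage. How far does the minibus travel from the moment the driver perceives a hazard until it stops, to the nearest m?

Total stopping distance ≈ 26 m

23 mph × 0.44704 = 10.2819 m/s.
a = 0.38 × 9.8 = 3.724 m/s².
Reaction distance = v·t_r = 10.2819 × 1.18 = 12.133 m.
Braking distance = v²/(2a) = 10.2819² / (2 × 3.724) = 105.717 / 7.448 = 14.194 m.
Total = 12.133 + 14.194 = 26.327 m.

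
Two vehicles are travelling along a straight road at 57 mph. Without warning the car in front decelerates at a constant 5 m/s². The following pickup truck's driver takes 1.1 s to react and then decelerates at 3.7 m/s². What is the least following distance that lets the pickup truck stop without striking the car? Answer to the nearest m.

57 mph × 0.44704 = 25.4813 m/s.
Leader travels v²/(2a_L) = 649.297 / 10.000 = 64.930 m before stopping.
Follower covers v·t_r = 25.4813 × 1.1 = 28.029 m while reacting, then v²/(2a_F) = 649.297 / 7.400 = 87.743 m while braking, for a total of 28.029 + 87.743 = 115.772 m.
Since a_F ≤ a_L and the follower starts braking later, the follower is never slower than the leader, so the closest approach is when both have stopped.
Minimum gap = 115.772 − 64.930 = 50.842 m.

Minimum gap ≈ 51 m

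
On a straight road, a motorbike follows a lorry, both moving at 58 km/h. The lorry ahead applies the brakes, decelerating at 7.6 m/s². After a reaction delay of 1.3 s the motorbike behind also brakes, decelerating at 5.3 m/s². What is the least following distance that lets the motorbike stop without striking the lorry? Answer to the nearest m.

58 km/h ÷ 3.6 = 16.1111 m/s.
Leader travels v²/(2a_L) = 259.568 / 15.200 = 17.077 m before stopping.
Follower covers v·t_r = 16.1111 × 1.3 = 20.944 m while reacting, then v²/(2a_F) = 259.568 / 10.600 = 24.488 m while braking, for a total of 20.944 + 24.488 = 45.432 m.
Since a_F ≤ a_L and the follower starts braking later, the follower is never slower than the leader, so the closest approach is when both have stopped.
Minimum gap = 45.432 − 17.077 = 28.355 m.

Minimum gap ≈ 28 m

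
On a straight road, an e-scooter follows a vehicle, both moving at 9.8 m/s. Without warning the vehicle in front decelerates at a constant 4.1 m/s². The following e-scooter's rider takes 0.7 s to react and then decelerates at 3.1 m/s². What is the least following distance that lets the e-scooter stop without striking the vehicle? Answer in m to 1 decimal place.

Leader travels v²/(2a_L) = 96.040 / 8.200 = 11.712 m before stopping.
Follower covers v·t_r = 9.8000 × 0.7 = 6.860 m while reacting, then v²/(2a_F) = 96.040 / 6.200 = 15.490 m while braking, for a total of 6.860 + 15.490 = 22.350 m.
Since a_F ≤ a_L and the follower starts braking later, the follower is never slower than the leader, so the closest approach is when both have stopped.
Minimum gap = 22.350 − 11.712 = 10.638 m.

Minimum gap ≈ 10.6 m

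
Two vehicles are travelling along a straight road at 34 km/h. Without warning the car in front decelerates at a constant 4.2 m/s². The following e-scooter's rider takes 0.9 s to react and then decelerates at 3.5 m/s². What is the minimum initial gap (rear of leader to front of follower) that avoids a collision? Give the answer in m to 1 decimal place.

34 km/h ÷ 3.6 = 9.4444 m/s.
Leader travels v²/(2a_L) = 89.197 / 8.400 = 10.619 m before stopping.
Follower covers v·t_r = 9.4444 × 0.9 = 8.500 m while reacting, then v²/(2a_F) = 89.197 / 7.000 = 12.742 m while braking, for a total of 8.500 + 12.742 = 21.242 m.
Since a_F ≤ a_L and the follower starts braking later, the follower is never slower than the leader, so the closest approach is when both have stopped.
Minimum gap = 21.242 − 10.619 = 10.623 m.

Minimum gap ≈ 10.6 m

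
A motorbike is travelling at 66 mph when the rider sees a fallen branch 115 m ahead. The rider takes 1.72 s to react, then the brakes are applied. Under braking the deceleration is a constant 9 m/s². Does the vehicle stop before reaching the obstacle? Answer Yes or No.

66 mph × 0.44704 = 29.5046 m/s.
Reaction distance = 29.5046 × 1.72 = 50.748 m.
Braking distance = v²/(2a) = 870.521 / 18.000 = 48.362 m.
Total stopping distance = 50.748 + 48.362 = 99.110 m, vs 115 m available — it stops with 115 − 99.110 = 15.890 m to spare.

Yes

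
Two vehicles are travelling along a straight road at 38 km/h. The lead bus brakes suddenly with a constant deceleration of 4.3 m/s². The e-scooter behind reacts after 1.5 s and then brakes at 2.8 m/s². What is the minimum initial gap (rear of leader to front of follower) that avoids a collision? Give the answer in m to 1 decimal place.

Minimum gap ≈ 22.8 m

38 km/h ÷ 3.6 = 10.5556 m/s.
Leader travels v²/(2a_L) = 111.421 / 8.600 = 12.956 m before stopping.
Follower covers v·t_r = 10.5556 × 1.5 = 15.833 m while reacting, then v²/(2a_F) = 111.421 / 5.600 = 19.897 m while braking, for a total of 15.833 + 19.897 = 35.730 m.
Since a_F ≤ a_L and the follower starts braking later, the follower is never slower than the leader, so the closest approach is when both have stopped.
Minimum gap = 35.730 − 12.956 = 22.774 m.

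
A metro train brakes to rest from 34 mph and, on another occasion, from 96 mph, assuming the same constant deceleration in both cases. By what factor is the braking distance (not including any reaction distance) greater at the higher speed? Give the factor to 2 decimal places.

Factor ≈ 7.97

Braking distance d = v²/(2a), so with a fixed, d ∝ v².
Factor = (96/34)² = 2.8235² = 7.9722.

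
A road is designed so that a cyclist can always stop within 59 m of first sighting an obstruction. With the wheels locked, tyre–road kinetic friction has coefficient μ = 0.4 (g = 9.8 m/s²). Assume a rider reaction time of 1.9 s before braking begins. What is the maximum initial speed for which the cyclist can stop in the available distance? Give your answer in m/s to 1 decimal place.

Maximum speed ≈ 15.3 m/s

a = μg = 0.4 × 9.8 = 3.920 m/s².
Stopping distance: v·t_r + v²/(2a) = 59 with t_r = 1.9 s and a = 3.920 m/s².
So v² + 14.896 v − 462.56 = 0.
Positive root: v = −a·t_r + √((a·t_r)² + 2a·d) = −7.448 + √(55.473 + 462.56) = 15.3123 m/s.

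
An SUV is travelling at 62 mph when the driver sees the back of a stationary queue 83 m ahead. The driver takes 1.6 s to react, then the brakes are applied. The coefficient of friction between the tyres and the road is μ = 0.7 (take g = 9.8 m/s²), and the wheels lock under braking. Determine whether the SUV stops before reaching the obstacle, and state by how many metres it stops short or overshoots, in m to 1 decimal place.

62 mph × 0.44704 = 27.7165 m/s.
a = μg = 0.7 × 9.8 = 6.860 m/s².
Reaction distance = 27.7165 × 1.6 = 44.346 m.
Braking distance = v²/(2a) = 768.204 / 13.720 = 55.992 m.
Total stopping distance = 44.346 + 55.992 = 100.338 m, vs 83 m available — it cannot stop in time and overshoots by 100.338 − 83 = 17.338 m.

No — it overshoots by 17.3 m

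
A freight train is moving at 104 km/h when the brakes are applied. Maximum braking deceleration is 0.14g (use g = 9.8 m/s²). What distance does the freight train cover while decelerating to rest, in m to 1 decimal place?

Braking distance ≈ 304.1 m

104 km/h ÷ 3.6 = 28.8889 m/s.
a = 0.14 × 9.8 = 1.372 m/s².
Braking distance = v²/(2a) = 28.8889² / (2 × 1.372) = 834.569 / 2.744 = 304.143 m.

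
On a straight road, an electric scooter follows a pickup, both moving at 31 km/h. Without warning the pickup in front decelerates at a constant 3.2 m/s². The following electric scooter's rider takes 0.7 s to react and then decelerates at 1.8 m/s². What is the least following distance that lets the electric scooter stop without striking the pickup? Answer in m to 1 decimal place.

Minimum gap ≈ 15.0 m

31 km/h ÷ 3.6 = 8.6111 m/s.
Leader travels v²/(2a_L) = 74.151 / 6.400 = 11.586 m before stopping.
Follower covers v·t_r = 8.6111 × 0.7 = 6.028 m while reacting, then v²/(2a_F) = 74.151 / 3.600 = 20.598 m while braking, for a total of 6.028 + 20.598 = 26.626 m.
Since a_F ≤ a_L and the follower starts braking later, the follower is never slower than the leader, so the closest approach is when both have stopped.
Minimum gap = 26.626 − 11.586 = 15.040 m.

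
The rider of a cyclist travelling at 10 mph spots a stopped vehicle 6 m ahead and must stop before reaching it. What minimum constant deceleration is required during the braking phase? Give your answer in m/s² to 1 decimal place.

Required deceleration ≈ 1.7 m/s²

10 mph × 0.44704 = 4.4704 m/s.
v² = 2a·d ⇒ a = v²/(2d) = 4.4704² / (2 × 6.000) = 19.984 / 12.000 = 1.6653 m/s².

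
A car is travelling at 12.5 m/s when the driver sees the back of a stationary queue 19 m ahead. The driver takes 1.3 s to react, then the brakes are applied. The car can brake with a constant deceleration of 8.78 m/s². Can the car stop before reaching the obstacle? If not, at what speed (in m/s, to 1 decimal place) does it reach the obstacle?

Reaction distance = 12.5000 × 1.3 = 16.250 m.
Braking distance needed to stop: v²/(2a) = 156.250 / 17.560 = 8.898 m, so total needed = 16.250 + 8.898 = 25.148 m > 19 m — it cannot stop.
Distance remaining when braking begins: 19 − 16.250 = 2.750 m.
v² = v₀² − 2a·d = 156.250 − 2 × 8.780 × 2.750 = 107.960 m²/s².
v = √107.960 = 10.390 m/s.

No — it strikes the obstacle at 10.4 m/s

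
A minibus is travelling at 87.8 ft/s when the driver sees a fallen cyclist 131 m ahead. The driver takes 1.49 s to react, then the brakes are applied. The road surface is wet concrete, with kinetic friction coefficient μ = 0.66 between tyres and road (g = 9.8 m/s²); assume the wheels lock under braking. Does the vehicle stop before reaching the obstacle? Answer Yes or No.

Yes

87.8 ft/s × 0.3048 = 26.7614 m/s.
a = μg = 0.66 × 9.8 = 6.468 m/s².
Reaction distance = 26.7614 × 1.49 = 39.874 m.
Braking distance = v²/(2a) = 716.173 / 12.936 = 55.363 m.
Total stopping distance = 39.874 + 55.363 = 95.237 m, vs 131 m available — it stops with 131 − 95.237 = 35.763 m to spare.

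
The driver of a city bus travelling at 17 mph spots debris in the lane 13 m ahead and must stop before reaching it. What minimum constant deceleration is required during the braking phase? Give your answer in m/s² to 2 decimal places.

Required deceleration ≈ 2.22 m/s²

17 mph × 0.44704 = 7.5997 m/s.
v² = 2a·d ⇒ a = v²/(2d) = 7.5997² / (2 × 13.000) = 57.755 / 26.000 = 2.2213 m/s².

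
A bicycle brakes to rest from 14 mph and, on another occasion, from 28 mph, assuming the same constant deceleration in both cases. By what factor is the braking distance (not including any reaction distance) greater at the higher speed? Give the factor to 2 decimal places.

Braking distance d = v²/(2a), so with a fixed, d ∝ v².
Factor = (28/14)² = 2.0000² = 4.0000.

Factor ≈ 4.00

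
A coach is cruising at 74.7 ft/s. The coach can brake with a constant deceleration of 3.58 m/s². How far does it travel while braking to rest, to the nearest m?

74.7 ft/s × 0.3048 = 22.7686 m/s.
Braking distance = v²/(2a) = 22.7686² / (2 × 3.580) = 518.409 / 7.160 = 72.403 m.

Braking distance ≈ 72 m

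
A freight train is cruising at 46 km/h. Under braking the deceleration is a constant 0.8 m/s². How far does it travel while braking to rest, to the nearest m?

46 km/h ÷ 3.6 = 12.7778 m/s.
Braking distance = v²/(2a) = 12.7778² / (2 × 0.800) = 163.272 / 1.600 = 102.045 m.

Braking distance ≈ 102 m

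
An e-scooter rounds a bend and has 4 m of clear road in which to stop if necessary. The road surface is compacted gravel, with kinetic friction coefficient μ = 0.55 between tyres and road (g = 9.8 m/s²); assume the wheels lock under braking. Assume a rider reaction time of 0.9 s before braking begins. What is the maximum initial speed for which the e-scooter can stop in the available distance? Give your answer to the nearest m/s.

Maximum speed ≈ 3 m/s

a = μg = 0.55 × 9.8 = 5.390 m/s².
Stopping distance: v·t_r + v²/(2a) = 4 with t_r = 0.9 s and a = 5.390 m/s².
So v² + 9.702 v − 43.12 = 0.
Positive root: v = −a·t_r + √((a·t_r)² + 2a·d) = −4.851 + √(23.532 + 43.12) = 3.3131 m/s.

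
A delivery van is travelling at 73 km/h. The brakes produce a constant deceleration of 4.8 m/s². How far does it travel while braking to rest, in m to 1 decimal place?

73 km/h ÷ 3.6 = 20.2778 m/s.
Braking distance = v²/(2a) = 20.2778² / (2 × 4.800) = 411.189 / 9.600 = 42.832 m.

Braking distance ≈ 42.8 m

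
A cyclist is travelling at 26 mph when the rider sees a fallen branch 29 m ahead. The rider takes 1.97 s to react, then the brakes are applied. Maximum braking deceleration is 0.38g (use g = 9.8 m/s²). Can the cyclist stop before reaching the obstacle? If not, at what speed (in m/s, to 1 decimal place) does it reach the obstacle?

No — it strikes the obstacle at 9.5 m/s

26 mph × 0.44704 = 11.6230 m/s.
a = 0.38 × 9.8 = 3.724 m/s².
Reaction distance = 11.6230 × 1.97 = 22.897 m.
Braking distance needed to stop: v²/(2a) = 135.094 / 7.448 = 18.138 m, so total needed = 22.897 + 18.138 = 41.035 m > 29 m — it cannot stop.
Distance remaining when braking begins: 29 − 22.897 = 6.103 m.
v² = v₀² − 2a·d = 135.094 − 2 × 3.724 × 6.103 = 89.639 m²/s².
v = √89.639 = 9.468 m/s.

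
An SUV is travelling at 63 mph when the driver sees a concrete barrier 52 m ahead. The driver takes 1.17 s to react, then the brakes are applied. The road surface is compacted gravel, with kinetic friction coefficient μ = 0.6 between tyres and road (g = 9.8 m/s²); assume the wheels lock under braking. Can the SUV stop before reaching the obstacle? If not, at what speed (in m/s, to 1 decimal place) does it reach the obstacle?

63 mph × 0.44704 = 28.1635 m/s.
a = μg = 0.6 × 9.8 = 5.880 m/s².
Reaction distance = 28.1635 × 1.17 = 32.951 m.
Braking distance needed to stop: v²/(2a) = 793.183 / 11.760 = 67.448 m, so total needed = 32.951 + 67.448 = 100.399 m > 52 m — it cannot stop.
Distance remaining when braking begins: 52 − 32.951 = 19.049 m.
v² = v₀² − 2a·d = 793.183 − 2 × 5.880 × 19.049 = 569.167 m²/s².
v = √569.167 = 23.857 m/s.

No — it strikes the obstacle at 23.9 m/s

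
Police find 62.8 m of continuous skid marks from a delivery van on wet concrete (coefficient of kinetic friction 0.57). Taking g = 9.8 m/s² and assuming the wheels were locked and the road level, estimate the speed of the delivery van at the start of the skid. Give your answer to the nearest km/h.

Initial speed ≈ 95 km/h

Deceleration a = μg = 0.57 × 9.8 = 5.586 m/s².
v = √(2a·d) = √(2 × 5.586 × 62.8) = √701.602 = 26.4878 m/s.
= 26.4878 × 3.6 = 95.356 km/h.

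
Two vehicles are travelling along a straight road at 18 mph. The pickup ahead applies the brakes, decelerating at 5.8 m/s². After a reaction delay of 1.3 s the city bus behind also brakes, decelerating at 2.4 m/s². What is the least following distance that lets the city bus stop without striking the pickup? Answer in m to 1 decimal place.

18 mph × 0.44704 = 8.0467 m/s.
Leader travels v²/(2a_L) = 64.749 / 11.600 = 5.582 m before stopping.
Follower covers v·t_r = 8.0467 × 1.3 = 10.461 m while reacting, then v²/(2a_F) = 64.749 / 4.800 = 13.489 m while braking, for a total of 10.461 + 13.489 = 23.950 m.
Since a_F ≤ a_L and the follower starts braking later, the follower is never slower than the leader, so the closest approach is when both have stopped.
Minimum gap = 23.950 − 5.582 = 18.368 m.

Minimum gap ≈ 18.4 m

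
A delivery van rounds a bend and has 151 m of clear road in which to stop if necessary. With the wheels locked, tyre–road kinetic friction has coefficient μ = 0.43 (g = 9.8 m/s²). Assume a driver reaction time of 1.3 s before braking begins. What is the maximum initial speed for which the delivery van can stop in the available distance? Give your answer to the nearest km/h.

a = μg = 0.43 × 9.8 = 4.214 m/s².
Stopping distance: v·t_r + v²/(2a) = 151 with t_r = 1.3 s and a = 4.214 m/s².
So v² + 10.956 v − 1272.63 = 0.
Positive root: v = −a·t_r + √((a·t_r)² + 2a·d) = −5.478 + √(30.008 + 1272.63) = 30.6141 m/s.
30.6141 m/s × 3.6 = 110.211 km/h.

Maximum speed ≈ 110 km/h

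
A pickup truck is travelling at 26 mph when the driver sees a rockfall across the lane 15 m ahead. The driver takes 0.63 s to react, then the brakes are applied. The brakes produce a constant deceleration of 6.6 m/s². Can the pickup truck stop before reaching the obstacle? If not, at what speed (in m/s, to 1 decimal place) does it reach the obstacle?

No — it strikes the obstacle at 5.8 m/s

26 mph × 0.44704 = 11.6230 m/s.
Reaction distance = 11.6230 × 0.63 = 7.322 m.
Braking distance needed to stop: v²/(2a) = 135.094 / 13.200 = 10.234 m, so total needed = 7.322 + 10.234 = 17.556 m > 15 m — it cannot stop.
Distance remaining when braking begins: 15 − 7.322 = 7.678 m.
v² = v₀² − 2a·d = 135.094 − 2 × 6.600 × 7.678 = 33.744 m²/s².
v = √33.744 = 5.809 m/s.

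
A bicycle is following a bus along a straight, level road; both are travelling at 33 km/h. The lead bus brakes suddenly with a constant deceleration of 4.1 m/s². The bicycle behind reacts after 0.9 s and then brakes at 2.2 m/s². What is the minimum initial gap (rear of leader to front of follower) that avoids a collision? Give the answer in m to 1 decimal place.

33 km/h ÷ 3.6 = 9.1667 m/s.
Leader travels v²/(2a_L) = 84.028 / 8.200 = 10.247 m before stopping.
Follower covers v·t_r = 9.1667 × 0.9 = 8.250 m while reacting, then v²/(2a_F) = 84.028 / 4.400 = 19.097 m while braking, for a total of 8.250 + 19.097 = 27.347 m.
Since a_F ≤ a_L and the follower starts braking later, the follower is never slower than the leader, so the closest approach is when both have stopped.
Minimum gap = 27.347 − 10.247 = 17.100 m.

Minimum gap ≈ 17.1 m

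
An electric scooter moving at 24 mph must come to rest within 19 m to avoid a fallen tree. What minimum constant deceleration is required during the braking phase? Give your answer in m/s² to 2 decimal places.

Required deceleration ≈ 3.03 m/s²

24 mph × 0.44704 = 10.7290 m/s.
v² = 2a·d ⇒ a = v²/(2d) = 10.7290² / (2 × 19.000) = 115.111 / 38.000 = 3.0292 m/s².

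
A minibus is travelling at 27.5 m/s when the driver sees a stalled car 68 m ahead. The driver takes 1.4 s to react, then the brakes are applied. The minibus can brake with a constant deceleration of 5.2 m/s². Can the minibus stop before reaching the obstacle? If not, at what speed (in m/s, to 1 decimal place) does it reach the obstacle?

No — it strikes the obstacle at 21.2 m/s

Reaction distance = 27.5000 × 1.4 = 38.500 m.
Braking distance needed to stop: v²/(2a) = 756.250 / 10.400 = 72.716 m, so total needed = 38.500 + 72.716 = 111.216 m > 68 m — it cannot stop.
Distance remaining when braking begins: 68 − 38.500 = 29.500 m.
v² = v₀² − 2a·d = 756.250 − 2 × 5.200 × 29.500 = 449.450 m²/s².
v = √449.450 = 21.200 m/s.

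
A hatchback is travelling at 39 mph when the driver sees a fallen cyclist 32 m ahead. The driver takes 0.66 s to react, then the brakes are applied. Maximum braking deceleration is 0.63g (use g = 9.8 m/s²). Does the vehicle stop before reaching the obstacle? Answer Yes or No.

39 mph × 0.44704 = 17.4346 m/s.
a = 0.63 × 9.8 = 6.174 m/s².
Reaction distance = 17.4346 × 0.66 = 11.507 m.
Braking distance = v²/(2a) = 303.965 / 12.348 = 24.617 m.
Total stopping distance = 11.507 + 24.617 = 36.124 m, vs 32 m available — it cannot stop in time and overshoots by 36.124 − 32 = 4.124 m.

No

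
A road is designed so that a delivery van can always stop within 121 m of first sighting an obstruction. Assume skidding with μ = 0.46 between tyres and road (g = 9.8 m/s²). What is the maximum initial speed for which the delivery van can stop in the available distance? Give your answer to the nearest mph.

a = μg = 0.46 × 9.8 = 4.508 m/s².
v²/(2a) = d ⇒ v = √(2 × 4.508 × 121) = √1090.94 = 33.0294 m/s.
33.0294 m/s ÷ 0.44704 = 73.885 mph.

Maximum speed ≈ 74 mph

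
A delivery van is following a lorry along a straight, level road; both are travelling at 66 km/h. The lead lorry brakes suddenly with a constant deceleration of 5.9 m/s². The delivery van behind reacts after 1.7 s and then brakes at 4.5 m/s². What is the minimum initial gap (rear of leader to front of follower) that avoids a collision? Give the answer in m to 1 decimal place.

66 km/h ÷ 3.6 = 18.3333 m/s.
Leader travels v²/(2a_L) = 336.110 / 11.800 = 28.484 m before stopping.
Follower covers v·t_r = 18.3333 × 1.7 = 31.167 m while reacting, then v²/(2a_F) = 336.110 / 9.000 = 37.346 m while braking, for a total of 31.167 + 37.346 = 68.513 m.
Since a_F ≤ a_L and the follower starts braking later, the follower is never slower than the leader, so the closest approach is when both have stopped.
Minimum gap = 68.513 − 28.484 = 40.029 m.

Minimum gap ≈ 40.0 m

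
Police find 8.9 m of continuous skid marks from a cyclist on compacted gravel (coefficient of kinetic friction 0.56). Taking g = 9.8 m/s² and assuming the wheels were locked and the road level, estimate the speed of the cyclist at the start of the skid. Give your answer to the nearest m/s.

Deceleration a = μg = 0.56 × 9.8 = 5.488 m/s².
v = √(2a·d) = √(2 × 5.488 × 8.9) = √97.686 = 9.8836 m/s.

Initial speed ≈ 10 m/s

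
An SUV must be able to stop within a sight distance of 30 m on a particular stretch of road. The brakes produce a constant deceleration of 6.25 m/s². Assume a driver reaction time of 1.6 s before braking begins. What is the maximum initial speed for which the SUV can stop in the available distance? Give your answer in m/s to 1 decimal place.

Maximum speed ≈ 11.8 m/s

Stopping distance: v·t_r + v²/(2a) = 30 with t_r = 1.6 s and a = 6.250 m/s².
So v² + 20.000 v − 375.00 = 0.
Positive root: v = −a·t_r + √((a·t_r)² + 2a·d) = −10.000 + √(100.000 + 375.00) = 11.7945 m/s.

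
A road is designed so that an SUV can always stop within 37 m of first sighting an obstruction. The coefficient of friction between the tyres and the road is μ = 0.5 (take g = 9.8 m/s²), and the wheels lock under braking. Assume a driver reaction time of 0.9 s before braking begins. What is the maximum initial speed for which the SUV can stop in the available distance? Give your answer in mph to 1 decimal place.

Maximum speed ≈ 33.9 mph

a = μg = 0.5 × 9.8 = 4.900 m/s².
Stopping distance: v·t_r + v²/(2a) = 37 with t_r = 0.9 s and a = 4.900 m/s².
So v² + 8.820 v − 362.60 = 0.
Positive root: v = −a·t_r + √((a·t_r)² + 2a·d) = −4.410 + √(19.448 + 362.60) = 15.1360 m/s.
15.1360 m/s ÷ 0.44704 = 33.858 mph.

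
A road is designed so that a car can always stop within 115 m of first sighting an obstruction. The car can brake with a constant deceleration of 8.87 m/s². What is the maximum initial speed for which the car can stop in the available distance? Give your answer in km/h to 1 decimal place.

v²/(2a) = d ⇒ v = √(2 × 8.870 × 115) = √2040.10 = 45.1675 m/s.
45.1675 m/s × 3.6 = 162.603 km/h.

Maximum speed ≈ 162.6 km/h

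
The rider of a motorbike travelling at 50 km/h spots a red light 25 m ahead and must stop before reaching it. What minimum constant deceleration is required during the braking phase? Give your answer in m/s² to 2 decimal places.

50 km/h ÷ 3.6 = 13.8889 m/s.
v² = 2a·d ⇒ a = v²/(2d) = 13.8889² / (2 × 25.000) = 192.902 / 50.000 = 3.8580 m/s².

Required deceleration ≈ 3.86 m/s²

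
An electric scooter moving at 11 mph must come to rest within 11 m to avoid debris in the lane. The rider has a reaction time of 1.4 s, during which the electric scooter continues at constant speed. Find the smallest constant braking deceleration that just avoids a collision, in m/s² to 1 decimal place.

Required deceleration ≈ 2.9 m/s²

11 mph × 0.44704 = 4.9174 m/s.
Distance covered during reaction = 4.9174 × 1.4 = 6.884 m.
Distance available for braking: 11 − 6.884 = 4.116 m.
v² = 2a·d ⇒ a = v²/(2d) = 4.9174² / (2 × 4.116) = 24.181 / 8.232 = 2.9374 m/s².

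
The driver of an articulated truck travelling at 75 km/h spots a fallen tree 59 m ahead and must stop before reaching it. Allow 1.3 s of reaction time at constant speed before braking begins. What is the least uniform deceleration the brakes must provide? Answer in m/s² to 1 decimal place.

75 km/h ÷ 3.6 = 20.8333 m/s.
Distance covered during reaction = 20.8333 × 1.3 = 27.083 m.
Distance available for braking: 59 − 27.083 = 31.917 m.
v² = 2a·d ⇒ a = v²/(2d) = 20.8333² / (2 × 31.917) = 434.026 / 63.834 = 6.7993 m/s².

Required deceleration ≈ 6.8 m/s²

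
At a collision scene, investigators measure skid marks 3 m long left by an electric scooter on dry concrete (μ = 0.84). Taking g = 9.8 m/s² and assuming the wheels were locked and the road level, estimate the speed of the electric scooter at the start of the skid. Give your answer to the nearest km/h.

Deceleration a = μg = 0.84 × 9.8 = 8.232 m/s².
v = √(2a·d) = √(2 × 8.232 × 3) = √49.392 = 7.0279 m/s.
= 7.0279 × 3.6 = 25.300 km/h.

Initial speed ≈ 25 km/h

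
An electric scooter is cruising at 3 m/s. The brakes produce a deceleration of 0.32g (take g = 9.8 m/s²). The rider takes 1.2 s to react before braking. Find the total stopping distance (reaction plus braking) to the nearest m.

Total stopping distance ≈ 5 m

a = 0.32 × 9.8 = 3.136 m/s².
Reaction distance = v·t_r = 3.0000 × 1.2 = 3.600 m.
Braking distance = v²/(2a) = 3.0000² / (2 × 3.136) = 9.000 / 6.272 = 1.435 m.
Total = 3.600 + 1.435 = 5.035 m.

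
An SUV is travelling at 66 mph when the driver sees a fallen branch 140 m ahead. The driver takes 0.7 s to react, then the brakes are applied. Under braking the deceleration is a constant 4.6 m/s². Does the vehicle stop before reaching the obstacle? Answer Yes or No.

Yes

66 mph × 0.44704 = 29.5046 m/s.
Reaction distance = 29.5046 × 0.7 = 20.653 m.
Braking distance = v²/(2a) = 870.521 / 9.200 = 94.622 m.
Total stopping distance = 20.653 + 94.622 = 115.275 m, vs 140 m available — it stops with 140 − 115.275 = 24.725 m to spare.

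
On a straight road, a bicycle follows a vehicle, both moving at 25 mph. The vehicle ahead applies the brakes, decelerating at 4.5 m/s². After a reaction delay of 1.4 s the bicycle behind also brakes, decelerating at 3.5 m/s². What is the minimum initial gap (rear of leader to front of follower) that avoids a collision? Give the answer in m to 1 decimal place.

25 mph × 0.44704 = 11.1760 m/s.
Leader travels v²/(2a_L) = 124.903 / 9.000 = 13.878 m before stopping.
Follower covers v·t_r = 11.1760 × 1.4 = 15.646 m while reacting, then v²/(2a_F) = 124.903 / 7.000 = 17.843 m while braking, for a total of 15.646 + 17.843 = 33.489 m.
Since a_F ≤ a_L and the follower starts braking later, the follower is never slower than the leader, so the closest approach is when both have stopped.
Minimum gap = 33.489 − 13.878 = 19.611 m.

Minimum gap ≈ 19.6 m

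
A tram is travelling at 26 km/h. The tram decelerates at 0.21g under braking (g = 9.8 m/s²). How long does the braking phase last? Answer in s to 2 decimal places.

Braking time ≈ 3.51 s

26 km/h ÷ 3.6 = 7.2222 m/s.
a = 0.21 × 9.8 = 2.058 m/s².
Braking time = v/a = 7.2222 / 2.058 = 3.509 s.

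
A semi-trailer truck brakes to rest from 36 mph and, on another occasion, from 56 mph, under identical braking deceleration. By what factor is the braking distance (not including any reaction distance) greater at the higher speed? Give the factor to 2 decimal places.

Factor ≈ 2.42

Braking distance d = v²/(2a), so with a fixed, d ∝ v².
Factor = (56/36)² = 1.5556² = 2.4199.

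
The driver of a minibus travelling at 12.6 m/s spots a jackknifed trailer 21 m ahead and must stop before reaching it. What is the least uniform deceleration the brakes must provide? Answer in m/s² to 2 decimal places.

v² = 2a·d ⇒ a = v²/(2d) = 12.6000² / (2 × 21.000) = 158.760 / 42.000 = 3.7800 m/s².

Required deceleration ≈ 3.78 m/s²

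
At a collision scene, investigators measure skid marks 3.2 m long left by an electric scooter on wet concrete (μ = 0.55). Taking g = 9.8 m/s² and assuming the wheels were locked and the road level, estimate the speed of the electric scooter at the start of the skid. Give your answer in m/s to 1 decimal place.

Deceleration a = μg = 0.55 × 9.8 = 5.390 m/s².
v = √(2a·d) = √(2 × 5.390 × 3.2) = √34.496 = 5.8733 m/s.

Initial speed ≈ 5.9 m/s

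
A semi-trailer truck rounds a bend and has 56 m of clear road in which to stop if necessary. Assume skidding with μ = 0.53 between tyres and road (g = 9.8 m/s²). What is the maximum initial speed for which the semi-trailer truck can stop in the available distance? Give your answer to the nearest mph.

a = μg = 0.53 × 9.8 = 5.194 m/s².
v²/(2a) = d ⇒ v = √(2 × 5.194 × 56) = √581.73 = 24.1191 m/s.
24.1191 m/s ÷ 0.44704 = 53.953 mph.

Maximum speed ≈ 54 mph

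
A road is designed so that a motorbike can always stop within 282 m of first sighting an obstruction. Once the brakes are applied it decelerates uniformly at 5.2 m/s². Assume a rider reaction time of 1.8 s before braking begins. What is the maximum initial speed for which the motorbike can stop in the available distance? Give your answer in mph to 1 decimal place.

Maximum speed ≈ 102.0 mph

Stopping distance: v·t_r + v²/(2a) = 282 with t_r = 1.8 s and a = 5.200 m/s².
So v² + 18.720 v − 2932.80 = 0.
Positive root: v = −a·t_r + √((a·t_r)² + 2a·d) = −9.360 + √(87.610 + 2932.80) = 45.5983 m/s.
45.5983 m/s ÷ 0.44704 = 102.000 mph.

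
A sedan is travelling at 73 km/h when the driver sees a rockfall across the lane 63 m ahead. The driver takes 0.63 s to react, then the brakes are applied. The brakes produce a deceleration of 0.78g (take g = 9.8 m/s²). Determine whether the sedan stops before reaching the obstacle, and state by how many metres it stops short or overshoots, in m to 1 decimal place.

73 km/h ÷ 3.6 = 20.2778 m/s.
a = 0.78 × 9.8 = 7.644 m/s².
Reaction distance = 20.2778 × 0.63 = 12.775 m.
Braking distance = v²/(2a) = 411.189 / 15.288 = 26.896 m.
Total stopping distance = 12.775 + 26.896 = 39.671 m, vs 63 m available — it stops with 63 − 39.671 = 23.329 m to spare.

Yes — it stops 23.3 m short of the obstacle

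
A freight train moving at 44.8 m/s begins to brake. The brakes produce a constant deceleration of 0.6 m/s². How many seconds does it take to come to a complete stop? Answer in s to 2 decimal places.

Braking time = v/a = 44.8000 / 0.600 = 74.667 s.

Braking time ≈ 74.67 s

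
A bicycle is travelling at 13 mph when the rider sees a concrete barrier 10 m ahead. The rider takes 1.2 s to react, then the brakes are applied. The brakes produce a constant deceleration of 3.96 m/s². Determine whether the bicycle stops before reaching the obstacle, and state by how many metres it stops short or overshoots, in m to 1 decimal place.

13 mph × 0.44704 = 5.8115 m/s.
Reaction distance = 5.8115 × 1.2 = 6.974 m.
Braking distance = v²/(2a) = 33.774 / 7.920 = 4.264 m.
Total stopping distance = 6.974 + 4.264 = 11.238 m, vs 10 m available — it cannot stop in time and overshoots by 11.238 − 10 = 1.238 m.

No — it overshoots by 1.2 m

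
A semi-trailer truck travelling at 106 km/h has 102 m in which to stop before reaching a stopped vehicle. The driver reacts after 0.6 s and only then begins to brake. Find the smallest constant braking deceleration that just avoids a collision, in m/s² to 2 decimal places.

Required deceleration ≈ 5.14 m/s²

106 km/h ÷ 3.6 = 29.4444 m/s.
Distance covered during reaction = 29.4444 × 0.6 = 17.667 m.
Distance available for braking: 102 − 17.667 = 84.333 m.
v² = 2a·d ⇒ a = v²/(2d) = 29.4444² / (2 × 84.333) = 866.973 / 168.666 = 5.1402 m/s².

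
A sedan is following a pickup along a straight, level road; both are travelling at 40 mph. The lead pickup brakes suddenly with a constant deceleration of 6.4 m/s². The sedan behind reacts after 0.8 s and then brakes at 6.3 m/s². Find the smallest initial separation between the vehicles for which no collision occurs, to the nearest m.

Minimum gap ≈ 15 m

40 mph × 0.44704 = 17.8816 m/s.
Leader travels v²/(2a_L) = 319.752 / 12.800 = 24.981 m before stopping.
Follower covers v·t_r = 17.8816 × 0.8 = 14.305 m while reacting, then v²/(2a_F) = 319.752 / 12.600 = 25.377 m while braking, for a total of 14.305 + 25.377 = 39.682 m.
Since a_F ≤ a_L and the follower starts braking later, the follower is never slower than the leader, so the closest approach is when both have stopped.
Minimum gap = 39.682 − 24.981 = 14.701 m.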